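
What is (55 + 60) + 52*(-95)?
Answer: -4825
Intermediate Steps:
(55 + 60) + 52*(-95) = 115 - 4940 = -4825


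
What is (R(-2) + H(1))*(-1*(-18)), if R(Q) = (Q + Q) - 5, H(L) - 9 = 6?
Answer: 108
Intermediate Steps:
H(L) = 15 (H(L) = 9 + 6 = 15)
R(Q) = -5 + 2*Q (R(Q) = 2*Q - 5 = -5 + 2*Q)
(R(-2) + H(1))*(-1*(-18)) = ((-5 + 2*(-2)) + 15)*(-1*(-18)) = ((-5 - 4) + 15)*18 = (-9 + 15)*18 = 6*18 = 108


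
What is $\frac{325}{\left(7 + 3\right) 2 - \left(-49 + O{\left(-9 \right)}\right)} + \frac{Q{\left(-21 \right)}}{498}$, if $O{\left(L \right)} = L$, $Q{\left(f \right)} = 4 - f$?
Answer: $\frac{350}{83} \approx 4.2169$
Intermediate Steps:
$\frac{325}{\left(7 + 3\right) 2 - \left(-49 + O{\left(-9 \right)}\right)} + \frac{Q{\left(-21 \right)}}{498} = \frac{325}{\left(7 + 3\right) 2 + \left(49 - -9\right)} + \frac{4 - -21}{498} = \frac{325}{10 \cdot 2 + \left(49 + 9\right)} + \left(4 + 21\right) \frac{1}{498} = \frac{325}{20 + 58} + 25 \cdot \frac{1}{498} = \frac{325}{78} + \frac{25}{498} = 325 \cdot \frac{1}{78} + \frac{25}{498} = \frac{25}{6} + \frac{25}{498} = \frac{350}{83}$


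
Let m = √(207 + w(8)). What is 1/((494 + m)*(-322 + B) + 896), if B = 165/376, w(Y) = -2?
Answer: -22331076912/3524313330667199 + 45461032*√205/3524313330667199 ≈ -6.1516e-6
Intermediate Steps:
B = 165/376 (B = 165*(1/376) = 165/376 ≈ 0.43883)
m = √205 (m = √(207 - 2) = √205 ≈ 14.318)
1/((494 + m)*(-322 + B) + 896) = 1/((494 + √205)*(-322 + 165/376) + 896) = 1/((494 + √205)*(-120907/376) + 896) = 1/((-29864029/188 - 120907*√205/376) + 896) = 1/(-29695581/188 - 120907*√205/376)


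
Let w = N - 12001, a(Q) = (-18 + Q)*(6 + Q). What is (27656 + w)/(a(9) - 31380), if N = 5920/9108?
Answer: -7129583/14351931 ≈ -0.49677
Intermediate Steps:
N = 1480/2277 (N = 5920*(1/9108) = 1480/2277 ≈ 0.64998)
w = -27324797/2277 (w = 1480/2277 - 12001 = -27324797/2277 ≈ -12000.)
(27656 + w)/(a(9) - 31380) = (27656 - 27324797/2277)/((-108 + 9² - 12*9) - 31380) = 35647915/(2277*((-108 + 81 - 108) - 31380)) = 35647915/(2277*(-135 - 31380)) = (35647915/2277)/(-31515) = (35647915/2277)*(-1/31515) = -7129583/14351931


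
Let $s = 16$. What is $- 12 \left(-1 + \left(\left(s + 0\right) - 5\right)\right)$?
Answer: $-120$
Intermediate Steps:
$- 12 \left(-1 + \left(\left(s + 0\right) - 5\right)\right) = - 12 \left(-1 + \left(\left(16 + 0\right) - 5\right)\right) = - 12 \left(-1 + \left(16 - 5\right)\right) = - 12 \left(-1 + 11\right) = \left(-12\right) 10 = -120$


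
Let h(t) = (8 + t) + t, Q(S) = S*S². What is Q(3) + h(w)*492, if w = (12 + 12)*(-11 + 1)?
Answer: -232197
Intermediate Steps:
w = -240 (w = 24*(-10) = -240)
Q(S) = S³
h(t) = 8 + 2*t
Q(3) + h(w)*492 = 3³ + (8 + 2*(-240))*492 = 27 + (8 - 480)*492 = 27 - 472*492 = 27 - 232224 = -232197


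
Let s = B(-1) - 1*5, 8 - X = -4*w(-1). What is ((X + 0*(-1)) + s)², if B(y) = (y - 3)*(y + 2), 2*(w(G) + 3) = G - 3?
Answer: 441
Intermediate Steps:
w(G) = -9/2 + G/2 (w(G) = -3 + (G - 3)/2 = -3 + (-3 + G)/2 = -3 + (-3/2 + G/2) = -9/2 + G/2)
X = -12 (X = 8 - (-4)*(-9/2 + (½)*(-1)) = 8 - (-4)*(-9/2 - ½) = 8 - (-4)*(-5) = 8 - 1*20 = 8 - 20 = -12)
B(y) = (-3 + y)*(2 + y)
s = -9 (s = (-6 + (-1)² - 1*(-1)) - 1*5 = (-6 + 1 + 1) - 5 = -4 - 5 = -9)
((X + 0*(-1)) + s)² = ((-12 + 0*(-1)) - 9)² = ((-12 + 0) - 9)² = (-12 - 9)² = (-21)² = 441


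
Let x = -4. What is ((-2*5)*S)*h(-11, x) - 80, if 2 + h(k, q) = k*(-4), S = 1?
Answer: -500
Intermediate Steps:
h(k, q) = -2 - 4*k (h(k, q) = -2 + k*(-4) = -2 - 4*k)
((-2*5)*S)*h(-11, x) - 80 = (-2*5*1)*(-2 - 4*(-11)) - 80 = (-10*1)*(-2 + 44) - 80 = -10*42 - 80 = -420 - 80 = -500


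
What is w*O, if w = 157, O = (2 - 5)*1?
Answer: -471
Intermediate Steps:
O = -3 (O = -3*1 = -3)
w*O = 157*(-3) = -471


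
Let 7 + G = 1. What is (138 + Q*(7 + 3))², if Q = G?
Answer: 6084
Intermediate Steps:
G = -6 (G = -7 + 1 = -6)
Q = -6
(138 + Q*(7 + 3))² = (138 - 6*(7 + 3))² = (138 - 6*10)² = (138 - 60)² = 78² = 6084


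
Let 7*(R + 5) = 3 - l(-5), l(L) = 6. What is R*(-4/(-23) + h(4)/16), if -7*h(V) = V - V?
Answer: -152/161 ≈ -0.94410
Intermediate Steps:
h(V) = 0 (h(V) = -(V - V)/7 = -⅐*0 = 0)
R = -38/7 (R = -5 + (3 - 1*6)/7 = -5 + (3 - 6)/7 = -5 + (⅐)*(-3) = -5 - 3/7 = -38/7 ≈ -5.4286)
R*(-4/(-23) + h(4)/16) = -38*(-4/(-23) + 0/16)/7 = -38*(-4*(-1/23) + 0*(1/16))/7 = -38*(4/23 + 0)/7 = -38/7*4/23 = -152/161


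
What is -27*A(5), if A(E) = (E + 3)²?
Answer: -1728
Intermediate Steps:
A(E) = (3 + E)²
-27*A(5) = -27*(3 + 5)² = -27*8² = -27*64 = -1728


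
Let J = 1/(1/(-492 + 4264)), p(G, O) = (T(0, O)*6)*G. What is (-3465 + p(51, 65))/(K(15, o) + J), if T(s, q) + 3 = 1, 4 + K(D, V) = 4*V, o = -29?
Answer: -4077/3652 ≈ -1.1164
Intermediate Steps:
K(D, V) = -4 + 4*V
T(s, q) = -2 (T(s, q) = -3 + 1 = -2)
p(G, O) = -12*G (p(G, O) = (-2*6)*G = -12*G)
J = 3772 (J = 1/(1/3772) = 3772)
(-3465 + p(51, 65))/(K(15, o) + J) = (-3465 - 12*51)/((-4 + 4*(-29)) + 3772) = (-3465 - 612)/((-4 - 116) + 3772) = -4077/(-120 + 3772) = -4077/3652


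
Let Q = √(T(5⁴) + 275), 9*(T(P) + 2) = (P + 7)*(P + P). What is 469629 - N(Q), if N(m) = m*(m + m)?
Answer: 2641747/9 ≈ 2.9353e+5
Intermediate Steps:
T(P) = -2 + 2*P*(7 + P)/9 (T(P) = -2 + ((P + 7)*(P + P))/9 = -2 + ((7 + P)*(2*P))/9 = -2 + (2*P*(7 + P))/9 = -2 + 2*P*(7 + P)/9)
Q = √792457/3 (Q = √((-2 + 2*(5⁴)²/9 + (14/9)*5⁴) + 275) = √((-2 + (2/9)*625² + (14/9)*625) + 275) = √((-2 + (2/9)*390625 + 8750/9) + 275) = √((-2 + 781250/9 + 8750/9) + 275) = √(789982/9 + 275) = √(792457/9) = √792457/3 ≈ 296.73)
N(m) = 2*m² (N(m) = m*(2*m) = 2*m²)
469629 - N(Q) = 469629 - 2*(√792457/3)² = 469629 - 2*792457/9 = 469629 - 1*1584914/9 = 469629 - 1584914/9 = 2641747/9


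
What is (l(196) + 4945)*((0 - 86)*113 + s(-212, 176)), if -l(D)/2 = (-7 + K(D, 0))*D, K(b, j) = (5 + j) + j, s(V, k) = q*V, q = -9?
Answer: -44743490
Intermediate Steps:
s(V, k) = -9*V
K(b, j) = 5 + 2*j
l(D) = 4*D (l(D) = -2*(-7 + (5 + 2*0))*D = -2*(-7 + (5 + 0))*D = -2*(-7 + 5)*D = -(-4)*D = 4*D)
(l(196) + 4945)*((0 - 86)*113 + s(-212, 176)) = (4*196 + 4945)*((0 - 86)*113 - 9*(-212)) = (784 + 4945)*(-86*113 + 1908) = 5729*(-9718 + 1908) = 5729*(-7810) = -44743490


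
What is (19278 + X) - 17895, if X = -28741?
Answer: -27358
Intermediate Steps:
(19278 + X) - 17895 = (19278 - 28741) - 17895 = -9463 - 17895 = -27358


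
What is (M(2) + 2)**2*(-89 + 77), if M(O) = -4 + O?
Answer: 0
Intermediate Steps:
(M(2) + 2)**2*(-89 + 77) = ((-4 + 2) + 2)**2*(-89 + 77) = (-2 + 2)**2*(-12) = 0**2*(-12) = 0*(-12) = 0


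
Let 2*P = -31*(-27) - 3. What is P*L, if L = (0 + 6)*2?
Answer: 5004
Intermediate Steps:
L = 12 (L = 6*2 = 12)
P = 417 (P = (-31*(-27) - 3)/2 = (837 - 3)/2 = (1/2)*834 = 417)
P*L = 417*12 = 5004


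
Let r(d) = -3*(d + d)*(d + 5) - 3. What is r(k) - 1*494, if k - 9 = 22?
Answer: -7193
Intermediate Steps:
k = 31 (k = 9 + 22 = 31)
r(d) = -3 - 6*d*(5 + d) (r(d) = -3*2*d*(5 + d) - 3 = -6*d*(5 + d) - 3 = -3 - 6*d*(5 + d))
r(k) - 1*494 = (-3 - 30*31 - 6*31²) - 1*494 = (-3 - 930 - 6*961) - 494 = (-3 - 930 - 5766) - 494 = -6699 - 494 = -7193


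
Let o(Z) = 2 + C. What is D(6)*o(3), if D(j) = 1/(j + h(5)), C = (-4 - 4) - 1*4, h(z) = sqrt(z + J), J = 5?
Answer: -30/13 + 5*sqrt(10)/13 ≈ -1.0914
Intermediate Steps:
h(z) = sqrt(5 + z) (h(z) = sqrt(z + 5) = sqrt(5 + z))
C = -12 (C = -8 - 4 = -12)
D(j) = 1/(j + sqrt(10)) (D(j) = 1/(j + sqrt(5 + 5)) = 1/(j + sqrt(10)))
o(Z) = -10 (o(Z) = 2 - 12 = -10)
D(6)*o(3) = -10/(6 + sqrt(10))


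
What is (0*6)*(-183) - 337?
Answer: -337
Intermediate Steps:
(0*6)*(-183) - 337 = 0*(-183) - 337 = 0 - 337 = -337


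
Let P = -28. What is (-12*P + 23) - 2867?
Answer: -2508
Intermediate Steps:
(-12*P + 23) - 2867 = (-12*(-28) + 23) - 2867 = (336 + 23) - 2867 = 359 - 2867 = -2508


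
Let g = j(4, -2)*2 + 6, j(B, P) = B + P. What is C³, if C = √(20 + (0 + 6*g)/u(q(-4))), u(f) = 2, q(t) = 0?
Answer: 250*√2 ≈ 353.55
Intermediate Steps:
g = 10 (g = (4 - 2)*2 + 6 = 2*2 + 6 = 4 + 6 = 10)
C = 5*√2 (C = √(20 + (0 + 6*10)/2) = √(20 + (0 + 60)*(½)) = √(20 + 60*(½)) = √(20 + 30) = √50 = 5*√2 ≈ 7.0711)
C³ = (5*√2)³ = 250*√2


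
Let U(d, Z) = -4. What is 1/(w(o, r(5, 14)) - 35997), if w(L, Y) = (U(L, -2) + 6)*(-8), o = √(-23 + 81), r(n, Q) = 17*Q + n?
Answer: -1/36013 ≈ -2.7768e-5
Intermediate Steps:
r(n, Q) = n + 17*Q
o = √58 ≈ 7.6158
w(L, Y) = -16 (w(L, Y) = (-4 + 6)*(-8) = 2*(-8) = -16)
1/(w(o, r(5, 14)) - 35997) = 1/(-16 - 35997) = 1/(-36013) = -1/36013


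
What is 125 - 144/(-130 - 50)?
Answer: 629/5 ≈ 125.80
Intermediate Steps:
125 - 144/(-130 - 50) = 125 - 144/(-180) = 125 - 144*(-1/180) = 125 + 4/5 = 629/5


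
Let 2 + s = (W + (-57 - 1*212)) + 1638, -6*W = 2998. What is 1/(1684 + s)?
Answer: 3/7654 ≈ 0.00039195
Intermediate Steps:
W = -1499/3 (W = -1/6*2998 = -1499/3 ≈ -499.67)
s = 2602/3 (s = -2 + ((-1499/3 + (-57 - 1*212)) + 1638) = -2 + ((-1499/3 + (-57 - 212)) + 1638) = -2 + ((-1499/3 - 269) + 1638) = -2 + (-2306/3 + 1638) = -2 + 2608/3 = 2602/3 ≈ 867.33)
1/(1684 + s) = 1/(1684 + 2602/3) = 1/(7654/3) = 3/7654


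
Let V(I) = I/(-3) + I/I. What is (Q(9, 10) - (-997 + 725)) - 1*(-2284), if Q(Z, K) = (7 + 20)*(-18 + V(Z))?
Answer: 2016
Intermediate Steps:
V(I) = 1 - I/3 (V(I) = I*(-⅓) + 1 = -I/3 + 1 = 1 - I/3)
Q(Z, K) = -459 - 9*Z (Q(Z, K) = (7 + 20)*(-18 + (1 - Z/3)) = 27*(-17 - Z/3) = -459 - 9*Z)
(Q(9, 10) - (-997 + 725)) - 1*(-2284) = ((-459 - 9*9) - (-997 + 725)) - 1*(-2284) = ((-459 - 81) - 1*(-272)) + 2284 = (-540 + 272) + 2284 = -268 + 2284 = 2016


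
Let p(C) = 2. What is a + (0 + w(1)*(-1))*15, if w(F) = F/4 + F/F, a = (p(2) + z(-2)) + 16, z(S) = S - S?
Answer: -3/4 ≈ -0.75000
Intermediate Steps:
z(S) = 0
a = 18 (a = (2 + 0) + 16 = 2 + 16 = 18)
w(F) = 1 + F/4 (w(F) = F*(1/4) + 1 = F/4 + 1 = 1 + F/4)
a + (0 + w(1)*(-1))*15 = 18 + (0 + (1 + (1/4)*1)*(-1))*15 = 18 + (0 + (1 + 1/4)*(-1))*15 = 18 + (0 + (5/4)*(-1))*15 = 18 + (0 - 5/4)*15 = 18 - 5/4*15 = 18 - 75/4 = -3/4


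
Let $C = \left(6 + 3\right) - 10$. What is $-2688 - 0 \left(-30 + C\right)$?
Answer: $-2688$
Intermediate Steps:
$C = -1$ ($C = 9 - 10 = -1$)
$-2688 - 0 \left(-30 + C\right) = -2688 - 0 \left(-30 - 1\right) = -2688 - 0 \left(-31\right) = -2688 - 0 = -2688 + 0 = -2688$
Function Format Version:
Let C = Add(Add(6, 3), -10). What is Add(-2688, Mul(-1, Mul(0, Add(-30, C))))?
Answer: -2688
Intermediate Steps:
C = -1 (C = Add(9, -10) = -1)
Add(-2688, Mul(-1, Mul(0, Add(-30, C)))) = Add(-2688, Mul(-1, Mul(0, Add(-30, -1)))) = Add(-2688, Mul(-1, Mul(0, -31))) = Add(-2688, Mul(-1, 0)) = Add(-2688, 0) = -2688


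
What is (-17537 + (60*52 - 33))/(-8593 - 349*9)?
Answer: 7225/5867 ≈ 1.2315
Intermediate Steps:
(-17537 + (60*52 - 33))/(-8593 - 349*9) = (-17537 + (3120 - 33))/(-8593 - 3141) = (-17537 + 3087)/(-11734) = -14450*(-1/11734) = 7225/5867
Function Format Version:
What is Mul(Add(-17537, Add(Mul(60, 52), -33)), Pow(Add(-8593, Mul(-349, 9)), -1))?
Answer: Rational(7225, 5867) ≈ 1.2315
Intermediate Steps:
Mul(Add(-17537, Add(Mul(60, 52), -33)), Pow(Add(-8593, Mul(-349, 9)), -1)) = Mul(Add(-17537, Add(3120, -33)), Pow(Add(-8593, -3141), -1)) = Mul(Add(-17537, 3087), Pow(-11734, -1)) = Mul(-14450, Rational(-1, 11734)) = Rational(7225, 5867)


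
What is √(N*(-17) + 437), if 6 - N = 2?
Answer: 3*√41 ≈ 19.209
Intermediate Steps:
N = 4 (N = 6 - 1*2 = 6 - 2 = 4)
√(N*(-17) + 437) = √(4*(-17) + 437) = √(-68 + 437) = √369 = 3*√41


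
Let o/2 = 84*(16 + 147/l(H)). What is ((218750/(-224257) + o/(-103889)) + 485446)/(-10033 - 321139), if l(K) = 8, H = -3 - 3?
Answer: -11309817018223033/7715590769264356 ≈ -1.4658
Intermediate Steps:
H = -6
o = 5775 (o = 2*(84*(16 + 147/8)) = 2*(84*(275/8)) = 2*(5775/2) = 5775)
((218750/(-224257) + o/(-103889)) + 485446)/(-10033 - 321139) = ((218750/(-224257) + 5775/(-103889)) + 485446)/(-10033 - 321139) = ((218750*(-1/224257) + 5775*(-1/103889)) + 485446)/(-331172) = ((-218750/224257 - 5775/103889) + 485446)*(-1/331172) = (-24020802925/23297835473 + 485446)*(-1/331172) = (11309817018223033/23297835473)*(-1/331172) = -11309817018223033/7715590769264356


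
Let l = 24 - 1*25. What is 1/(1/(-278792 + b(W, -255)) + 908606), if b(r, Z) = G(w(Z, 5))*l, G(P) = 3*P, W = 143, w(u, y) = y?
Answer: 278807/253325713041 ≈ 1.1006e-6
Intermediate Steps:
l = -1 (l = 24 - 25 = -1)
b(r, Z) = -15 (b(r, Z) = (3*5)*(-1) = 15*(-1) = -15)
1/(1/(-278792 + b(W, -255)) + 908606) = 1/(1/(-278792 - 15) + 908606) = 1/(1/(-278807) + 908606) = 1/(-1/278807 + 908606) = 1/(253325713041/278807) = 278807/253325713041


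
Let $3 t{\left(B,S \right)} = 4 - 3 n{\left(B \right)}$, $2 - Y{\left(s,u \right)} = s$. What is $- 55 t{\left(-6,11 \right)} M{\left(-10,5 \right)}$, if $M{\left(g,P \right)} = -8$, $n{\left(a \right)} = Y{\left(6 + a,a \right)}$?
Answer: $- \frac{880}{3} \approx -293.33$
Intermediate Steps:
$Y{\left(s,u \right)} = 2 - s$
$n{\left(a \right)} = -4 - a$ ($n{\left(a \right)} = 2 - \left(6 + a\right) = -4 - a$)
$t{\left(B,S \right)} = \frac{16}{3} + B$ ($t{\left(B,S \right)} = \frac{4 - 3 \left(-4 - B\right)}{3} = \frac{4 + \left(12 + 3 B\right)}{3} = \frac{16 + 3 B}{3} = \frac{16}{3} + B$)
$- 55 t{\left(-6,11 \right)} M{\left(-10,5 \right)} = - 55 \left(\frac{16}{3} - 6\right) \left(-8\right) = \left(-55\right) \left(- \frac{2}{3}\right) \left(-8\right) = \frac{110}{3} \left(-8\right) = - \frac{880}{3}$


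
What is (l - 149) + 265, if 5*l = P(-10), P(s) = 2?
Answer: 582/5 ≈ 116.40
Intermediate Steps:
l = ⅖ (l = (⅕)*2 = ⅖ ≈ 0.40000)
(l - 149) + 265 = (⅖ - 149) + 265 = -743/5 + 265 = 582/5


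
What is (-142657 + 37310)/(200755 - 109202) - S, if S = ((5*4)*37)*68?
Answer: -418822937/8323 ≈ -50321.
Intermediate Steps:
S = 50320 (S = (20*37)*68 = 740*68 = 50320)
(-142657 + 37310)/(200755 - 109202) - S = (-142657 + 37310)/(200755 - 109202) - 1*50320 = -105347/91553 - 50320 = -105347*1/91553 - 50320 = -9577/8323 - 50320 = -418822937/8323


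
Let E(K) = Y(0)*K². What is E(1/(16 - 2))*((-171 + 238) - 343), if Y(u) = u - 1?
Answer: 69/49 ≈ 1.4082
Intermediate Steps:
Y(u) = -1 + u
E(K) = -K² (E(K) = (-1 + 0)*K² = -K²)
E(1/(16 - 2))*((-171 + 238) - 343) = (-(1/(16 - 2))²)*((-171 + 238) - 343) = (-(1/14)²)*(67 - 343) = -(1/14)²*(-276) = -1*1/196*(-276) = -1/196*(-276) = 69/49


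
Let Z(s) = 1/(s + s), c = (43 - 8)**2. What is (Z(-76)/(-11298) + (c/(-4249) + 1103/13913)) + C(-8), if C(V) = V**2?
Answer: 925153679118311/14502892723536 ≈ 63.791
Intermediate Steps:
c = 1225 (c = 35**2 = 1225)
Z(s) = 1/(2*s)
(Z(-76)/(-11298) + (c/(-4249) + 1103/13913)) + C(-8) = (((1/2)/(-76))/(-11298) + (1225/(-4249) + 1103/13913)) + (-8)**2 = (((1/2)*(-1/76))*(-1/11298) + (1225*(-1/4249) + 1103*(1/13913))) + 64 = (-1/152*(-1/11298) + (-175/607 + 1103/13913)) + 64 = (1/1717296 - 1765254/8445191) + 64 = -3031455187993/14502892723536 + 64 = 925153679118311/14502892723536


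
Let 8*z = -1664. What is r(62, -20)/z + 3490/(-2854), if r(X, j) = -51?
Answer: -290183/296816 ≈ -0.97765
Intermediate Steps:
z = -208 (z = (1/8)*(-1664) = -208)
r(62, -20)/z + 3490/(-2854) = -51/(-208) + 3490/(-2854) = -51*(-1/208) + 3490*(-1/2854) = 51/208 - 1745/1427 = -290183/296816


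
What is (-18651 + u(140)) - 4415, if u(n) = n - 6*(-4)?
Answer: -22902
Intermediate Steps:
u(n) = 24 + n (u(n) = n + 24 = 24 + n)
(-18651 + u(140)) - 4415 = (-18651 + (24 + 140)) - 4415 = (-18651 + 164) - 4415 = -18487 - 4415 = -22902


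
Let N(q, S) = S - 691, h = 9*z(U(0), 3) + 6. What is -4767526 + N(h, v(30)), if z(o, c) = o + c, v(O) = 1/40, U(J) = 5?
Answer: -190728679/40 ≈ -4.7682e+6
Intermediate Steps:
v(O) = 1/40
z(o, c) = c + o
h = 78 (h = 9*(3 + 5) + 6 = 9*8 + 6 = 72 + 6 = 78)
N(q, S) = -691 + S
-4767526 + N(h, v(30)) = -4767526 + (-691 + 1/40) = -4767526 - 27639/40 = -190728679/40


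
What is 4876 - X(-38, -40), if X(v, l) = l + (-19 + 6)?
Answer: 4929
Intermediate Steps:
X(v, l) = -13 + l (X(v, l) = l - 13 = -13 + l)
4876 - X(-38, -40) = 4876 - (-13 - 40) = 4876 - 1*(-53) = 4876 + 53 = 4929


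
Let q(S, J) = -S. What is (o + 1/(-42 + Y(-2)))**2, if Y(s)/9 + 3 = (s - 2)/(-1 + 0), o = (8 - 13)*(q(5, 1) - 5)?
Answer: 2719201/1089 ≈ 2497.0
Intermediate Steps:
o = 50 (o = (8 - 13)*(-1*5 - 5) = -5*(-5 - 5) = -5*(-10) = 50)
Y(s) = -9 - 9*s (Y(s) = -27 + 9*((s - 2)/(-1 + 0)) = -27 + 9*((-2 + s)/(-1)) = -27 + 9*((-2 + s)*(-1)) = -27 + 9*(2 - s) = -27 + (18 - 9*s) = -9 - 9*s)
(o + 1/(-42 + Y(-2)))**2 = (50 + 1/(-42 + (-9 - 9*(-2))))**2 = (50 + 1/(-42 + (-9 + 18)))**2 = (50 + 1/(-42 + 9))**2 = (50 + 1/(-33))**2 = (50 - 1/33)**2 = (1649/33)**2 = 2719201/1089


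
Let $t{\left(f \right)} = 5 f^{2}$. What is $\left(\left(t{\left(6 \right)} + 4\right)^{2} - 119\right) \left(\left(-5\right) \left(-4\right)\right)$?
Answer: $674740$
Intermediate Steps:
$\left(\left(t{\left(6 \right)} + 4\right)^{2} - 119\right) \left(\left(-5\right) \left(-4\right)\right) = \left(\left(5 \cdot 6^{2} + 4\right)^{2} - 119\right) \left(\left(-5\right) \left(-4\right)\right) = \left(\left(5 \cdot 36 + 4\right)^{2} - 119\right) 20 = \left(\left(180 + 4\right)^{2} - 119\right) 20 = \left(184^{2} - 119\right) 20 = \left(33856 - 119\right) 20 = 33737 \cdot 20 = 674740$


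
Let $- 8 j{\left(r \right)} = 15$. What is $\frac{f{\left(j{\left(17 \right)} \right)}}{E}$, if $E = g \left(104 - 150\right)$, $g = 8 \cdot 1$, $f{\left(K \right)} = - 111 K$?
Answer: $- \frac{1665}{2944} \approx -0.56556$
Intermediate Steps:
$j{\left(r \right)} = - \frac{15}{8}$ ($j{\left(r \right)} = \left(- \frac{1}{8}\right) 15 = - \frac{15}{8}$)
$g = 8$
$E = -368$ ($E = 8 \left(104 - 150\right) = 8 \left(-46\right) = -368$)
$\frac{f{\left(j{\left(17 \right)} \right)}}{E} = \frac{\left(-111\right) \left(- \frac{15}{8}\right)}{-368} = \frac{1665}{8} \left(- \frac{1}{368}\right) = - \frac{1665}{2944}$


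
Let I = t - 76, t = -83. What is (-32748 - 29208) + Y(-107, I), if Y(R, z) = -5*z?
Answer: -61161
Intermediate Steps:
I = -159 (I = -83 - 76 = -159)
(-32748 - 29208) + Y(-107, I) = (-32748 - 29208) - 5*(-159) = -61956 + 795 = -61161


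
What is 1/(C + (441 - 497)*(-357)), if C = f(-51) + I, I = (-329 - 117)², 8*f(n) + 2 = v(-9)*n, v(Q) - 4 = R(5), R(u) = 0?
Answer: 4/875529 ≈ 4.5687e-6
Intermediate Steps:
v(Q) = 4 (v(Q) = 4 + 0 = 4)
f(n) = -¼ + n/2 (f(n) = -¼ + (4*n)/8 = -¼ + n/2)
I = 198916 (I = (-446)² = 198916)
C = 795561/4 (C = (-¼ + (½)*(-51)) + 198916 = (-¼ - 51/2) + 198916 = -103/4 + 198916 = 795561/4 ≈ 1.9889e+5)
1/(C + (441 - 497)*(-357)) = 1/(795561/4 + (441 - 497)*(-357)) = 1/(795561/4 - 56*(-357)) = 1/(795561/4 + 19992) = 1/(875529/4) = 4/875529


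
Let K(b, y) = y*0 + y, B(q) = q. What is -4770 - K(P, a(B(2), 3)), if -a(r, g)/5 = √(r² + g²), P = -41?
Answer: -4770 + 5*√13 ≈ -4752.0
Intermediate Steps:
a(r, g) = -5*√(g² + r²) (a(r, g) = -5*√(r² + g²) = -5*√(g² + r²))
K(b, y) = y (K(b, y) = 0 + y = y)
-4770 - K(P, a(B(2), 3)) = -4770 - (-5)*√(3² + 2²) = -4770 - (-5)*√(9 + 4) = -4770 - (-5)*√13 = -4770 + 5*√13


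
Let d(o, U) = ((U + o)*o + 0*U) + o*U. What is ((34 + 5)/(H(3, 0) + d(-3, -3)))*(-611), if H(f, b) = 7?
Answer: -23829/34 ≈ -700.85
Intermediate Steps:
d(o, U) = U*o + o*(U + o) (d(o, U) = (o*(U + o) + 0) + U*o = o*(U + o) + U*o = U*o + o*(U + o))
((34 + 5)/(H(3, 0) + d(-3, -3)))*(-611) = ((34 + 5)/(7 - 3*(-3 + 2*(-3))))*(-611) = (39/(7 - 3*(-3 - 6)))*(-611) = (39/(7 - 3*(-9)))*(-611) = (39/(7 + 27))*(-611) = (39/34)*(-611) = -23829/34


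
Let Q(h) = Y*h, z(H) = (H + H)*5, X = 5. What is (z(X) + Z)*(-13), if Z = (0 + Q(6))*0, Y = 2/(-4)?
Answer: -650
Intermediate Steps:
Y = -½ (Y = 2*(-¼) = -½ ≈ -0.50000)
z(H) = 10*H (z(H) = (2*H)*5 = 10*H)
Q(h) = -h/2
Z = 0 (Z = (0 - ½*6)*0 = (0 - 3)*0 = -3*0 = 0)
(z(X) + Z)*(-13) = (10*5 + 0)*(-13) = (50 + 0)*(-13) = 50*(-13) = -650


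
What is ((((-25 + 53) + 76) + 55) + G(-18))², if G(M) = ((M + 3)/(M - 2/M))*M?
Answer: 536802561/25921 ≈ 20709.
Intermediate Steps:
G(M) = M*(3 + M)/(M - 2/M) (G(M) = ((3 + M)/(M - 2/M))*M = M*(3 + M)/(M - 2/M))
((((-25 + 53) + 76) + 55) + G(-18))² = ((((-25 + 53) + 76) + 55) + (-18)²*(3 - 18)/(-2 + (-18)²))² = (((28 + 76) + 55) + 324*(-15)/(-2 + 324))² = ((104 + 55) + 324*(-15)/322)² = (159 + 324*(1/322)*(-15))² = (159 - 2430/161)² = (23169/161)² = 536802561/25921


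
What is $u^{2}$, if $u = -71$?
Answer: $5041$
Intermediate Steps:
$u^{2} = \left(-71\right)^{2} = 5041$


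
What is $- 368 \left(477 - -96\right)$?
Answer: $-210864$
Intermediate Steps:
$- 368 \left(477 - -96\right) = - 368 \left(477 + 96\right) = \left(-368\right) 573 = -210864$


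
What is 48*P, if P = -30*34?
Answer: -48960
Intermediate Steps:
P = -1020
48*P = 48*(-1020) = -48960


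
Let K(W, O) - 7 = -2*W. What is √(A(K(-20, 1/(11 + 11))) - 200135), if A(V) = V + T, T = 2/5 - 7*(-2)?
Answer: 12*I*√34735/5 ≈ 447.3*I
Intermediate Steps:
T = 72/5 (T = 2*(⅕) + 14 = ⅖ + 14 = 72/5 ≈ 14.400)
K(W, O) = 7 - 2*W
A(V) = 72/5 + V (A(V) = V + 72/5 = 72/5 + V)
√(A(K(-20, 1/(11 + 11))) - 200135) = √((72/5 + (7 - 2*(-20))) - 200135) = √((72/5 + (7 + 40)) - 200135) = √((72/5 + 47) - 200135) = √(307/5 - 200135) = √(-1000368/5) = 12*I*√34735/5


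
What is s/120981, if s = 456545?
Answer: 456545/120981 ≈ 3.7737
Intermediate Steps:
s/120981 = 456545/120981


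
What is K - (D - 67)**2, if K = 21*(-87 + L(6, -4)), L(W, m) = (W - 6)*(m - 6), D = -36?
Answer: -12436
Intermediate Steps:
L(W, m) = (-6 + W)*(-6 + m)
K = -1827 (K = 21*(-87 + (36 - 6*6 - 6*(-4) + 6*(-4))) = 21*(-87 + (36 - 36 + 24 - 24)) = 21*(-87 + 0) = 21*(-87) = -1827)
K - (D - 67)**2 = -1827 - (-36 - 67)**2 = -1827 - 1*(-103)**2 = -1827 - 1*10609 = -1827 - 10609 = -12436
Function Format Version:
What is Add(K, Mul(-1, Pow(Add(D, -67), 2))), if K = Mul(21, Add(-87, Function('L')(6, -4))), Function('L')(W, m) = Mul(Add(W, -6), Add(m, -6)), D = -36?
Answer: -12436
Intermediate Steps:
Function('L')(W, m) = Mul(Add(-6, W), Add(-6, m))
K = -1827 (K = Mul(21, Add(-87, Add(36, Mul(-6, 6), Mul(-6, -4), Mul(6, -4)))) = Mul(21, Add(-87, Add(36, -36, 24, -24))) = Mul(21, Add(-87, 0)) = Mul(21, -87) = -1827)
Add(K, Mul(-1, Pow(Add(D, -67), 2))) = Add(-1827, Mul(-1, Pow(Add(-36, -67), 2))) = Add(-1827, Mul(-1, Pow(-103, 2))) = Add(-1827, Mul(-1, 10609)) = Add(-1827, -10609) = -12436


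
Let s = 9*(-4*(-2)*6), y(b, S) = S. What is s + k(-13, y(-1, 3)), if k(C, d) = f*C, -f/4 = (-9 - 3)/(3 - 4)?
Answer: 1056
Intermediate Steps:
f = -48 (f = -4*(-9 - 3)/(3 - 4) = -(-48)/(-1) = -(-48)*(-1) = -4*12 = -48)
s = 432 (s = 9*(8*6) = 9*48 = 432)
k(C, d) = -48*C
s + k(-13, y(-1, 3)) = 432 - 48*(-13) = 432 + 624 = 1056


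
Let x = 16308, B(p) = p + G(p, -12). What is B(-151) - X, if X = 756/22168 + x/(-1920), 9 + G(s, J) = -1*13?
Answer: -72950611/443360 ≈ -164.54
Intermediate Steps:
G(s, J) = -22 (G(s, J) = -9 - 1*13 = -9 - 13 = -22)
B(p) = -22 + p (B(p) = p - 22 = -22 + p)
X = -3750669/443360 (X = 756/22168 + 16308/(-1920) = 756*(1/22168) + 16308*(-1/1920) = 189/5542 - 1359/160 = -3750669/443360 ≈ -8.4596)
B(-151) - X = (-22 - 151) - 1*(-3750669/443360) = -173 + 3750669/443360 = -72950611/443360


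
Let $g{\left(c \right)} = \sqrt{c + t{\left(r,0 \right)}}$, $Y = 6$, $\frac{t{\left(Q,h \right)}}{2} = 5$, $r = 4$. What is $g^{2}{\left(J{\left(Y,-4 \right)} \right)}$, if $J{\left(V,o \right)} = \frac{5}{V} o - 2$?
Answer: $\frac{14}{3} \approx 4.6667$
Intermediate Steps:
$t{\left(Q,h \right)} = 10$ ($t{\left(Q,h \right)} = 2 \cdot 5 = 10$)
$J{\left(V,o \right)} = -2 + \frac{5 o}{V}$ ($J{\left(V,o \right)} = \frac{5 o}{V} - 2 = -2 + \frac{5 o}{V}$)
$g{\left(c \right)} = \sqrt{10 + c}$ ($g{\left(c \right)} = \sqrt{c + 10} = \sqrt{10 + c}$)
$g^{2}{\left(J{\left(Y,-4 \right)} \right)} = \left(\sqrt{10 + \left(-2 + 5 \left(-4\right) \frac{1}{6}\right)}\right)^{2} = \left(\sqrt{10 - \frac{16}{3}}\right)^{2} = \left(\sqrt{\frac{14}{3}}\right)^{2} = \left(\frac{\sqrt{42}}{3}\right)^{2} = \frac{14}{3}$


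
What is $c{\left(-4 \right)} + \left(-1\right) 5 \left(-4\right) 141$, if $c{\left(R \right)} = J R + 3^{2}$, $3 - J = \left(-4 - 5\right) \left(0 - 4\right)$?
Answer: $2961$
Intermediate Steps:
$J = -33$ ($J = 3 - \left(-4 - 5\right) \left(0 - 4\right) = 3 - \left(-9\right) \left(-4\right) = 3 - 36 = -33$)
$c{\left(R \right)} = 9 - 33 R$ ($c{\left(R \right)} = - 33 R + 3^{2} = - 33 R + 9 = 9 - 33 R$)
$c{\left(-4 \right)} + \left(-1\right) 5 \left(-4\right) 141 = \left(9 - -132\right) + \left(-1\right) 5 \left(-4\right) 141 = \left(9 + 132\right) + \left(-5\right) \left(-4\right) 141 = 141 + 20 \cdot 141 = 141 + 2820 = 2961$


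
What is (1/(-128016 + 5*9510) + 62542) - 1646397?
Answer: -127446476431/80466 ≈ -1.5839e+6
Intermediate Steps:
(1/(-128016 + 5*9510) + 62542) - 1646397 = (1/(-128016 + 47550) + 62542) - 1646397 = (1/(-80466) + 62542) - 1646397 = (-1/80466 + 62542) - 1646397 = 5032504571/80466 - 1646397 = -127446476431/80466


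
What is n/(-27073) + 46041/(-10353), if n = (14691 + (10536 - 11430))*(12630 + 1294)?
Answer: -663385125359/93428923 ≈ -7100.4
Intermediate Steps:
n = 192109428 (n = (14691 - 894)*13924 = 13797*13924 = 192109428)
n/(-27073) + 46041/(-10353) = 192109428/(-27073) + 46041/(-10353) = 192109428*(-1/27073) + 46041*(-1/10353) = -192109428/27073 - 15347/3451 = -663385125359/93428923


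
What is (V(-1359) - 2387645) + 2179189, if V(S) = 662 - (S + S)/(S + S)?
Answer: -207795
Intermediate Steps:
V(S) = 661 (V(S) = 662 - 2*S/(2*S) = 662 - 2*S*1/(2*S) = 662 - 1*1 = 662 - 1 = 661)
(V(-1359) - 2387645) + 2179189 = (661 - 2387645) + 2179189 = -2386984 + 2179189 = -207795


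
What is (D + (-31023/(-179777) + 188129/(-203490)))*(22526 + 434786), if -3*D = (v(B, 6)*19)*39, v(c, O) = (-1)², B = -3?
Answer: -2072415736333207088/18291410865 ≈ -1.1330e+8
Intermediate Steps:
v(c, O) = 1
D = -247 (D = -1*19*39/3 = -19*39/3 = -⅓*741 = -247)
(D + (-31023/(-179777) + 188129/(-203490)))*(22526 + 434786) = (-247 + (-31023/(-179777) + 188129/(-203490)))*(22526 + 434786) = (-247 + (-31023*(-1/179777) + 188129*(-1/203490)))*457312 = (-247 + (31023/179777 - 188129/203490))*457312 = (-247 - 27508396963/36582821730)*457312 = -9063465364273/36582821730*457312 = -2072415736333207088/18291410865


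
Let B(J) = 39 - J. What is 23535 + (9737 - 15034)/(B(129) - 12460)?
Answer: 295369547/12550 ≈ 23535.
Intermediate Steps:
23535 + (9737 - 15034)/(B(129) - 12460) = 23535 + (9737 - 15034)/((39 - 1*129) - 12460) = 23535 - 5297/((39 - 129) - 12460) = 23535 - 5297/(-90 - 12460) = 23535 - 5297/(-12550) = 23535 - 5297*(-1/12550) = 23535 + 5297/12550 = 295369547/12550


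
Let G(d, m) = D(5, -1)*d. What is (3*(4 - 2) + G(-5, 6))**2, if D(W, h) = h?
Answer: 121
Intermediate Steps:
G(d, m) = -d
(3*(4 - 2) + G(-5, 6))**2 = (3*(4 - 2) - 1*(-5))**2 = (3*2 + 5)**2 = (6 + 5)**2 = 11**2 = 121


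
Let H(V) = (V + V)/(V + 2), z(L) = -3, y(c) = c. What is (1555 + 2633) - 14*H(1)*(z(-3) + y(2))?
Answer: 12592/3 ≈ 4197.3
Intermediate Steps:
H(V) = 2*V/(2 + V) (H(V) = (2*V)/(2 + V) = 2*V/(2 + V))
(1555 + 2633) - 14*H(1)*(z(-3) + y(2)) = (1555 + 2633) - 14*2*1/(2 + 1)*(-3 + 2) = 4188 - 14*2*1/3*(-1) = 4188 - 14*2*1*(⅓)*(-1) = 4188 - 28*(-1)/3 = 4188 - 14*(-⅔) = 4188 + 28/3 = 12592/3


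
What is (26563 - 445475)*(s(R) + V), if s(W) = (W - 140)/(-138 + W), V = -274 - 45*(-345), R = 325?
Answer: -1194788131264/187 ≈ -6.3892e+9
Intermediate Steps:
V = 15251 (V = -274 + 15525 = 15251)
s(W) = (-140 + W)/(-138 + W)
(26563 - 445475)*(s(R) + V) = (26563 - 445475)*((-140 + 325)/(-138 + 325) + 15251) = -418912*(185/187 + 15251) = -418912*2852122/187 = -1194788131264/187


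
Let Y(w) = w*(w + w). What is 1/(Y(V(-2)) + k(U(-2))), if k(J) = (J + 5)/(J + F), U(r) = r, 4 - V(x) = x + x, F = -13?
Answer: 5/639 ≈ 0.0078247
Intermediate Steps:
V(x) = 4 - 2*x (V(x) = 4 - (x + x) = 4 - 2*x)
k(J) = (5 + J)/(-13 + J) (k(J) = (J + 5)/(J - 13) = (5 + J)/(-13 + J))
Y(w) = 2*w² (Y(w) = w*(2*w) = 2*w²)
1/(Y(V(-2)) + k(U(-2))) = 1/(2*(4 - 2*(-2))² + (5 - 2)/(-13 - 2)) = 1/(2*(4 + 4)² + 3/(-15)) = 1/(2*8² - 1/15*3) = 1/(2*64 - ⅕) = 1/(128 - ⅕) = 1/(639/5) = 5/639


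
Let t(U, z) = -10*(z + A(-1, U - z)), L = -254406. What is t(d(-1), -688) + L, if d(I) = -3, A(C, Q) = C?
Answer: -247516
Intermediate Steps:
t(U, z) = 10 - 10*z (t(U, z) = -10*(z - 1) = -10*(-1 + z) = 10 - 10*z)
t(d(-1), -688) + L = (10 - 10*(-688)) - 254406 = (10 + 6880) - 254406 = 6890 - 254406 = -247516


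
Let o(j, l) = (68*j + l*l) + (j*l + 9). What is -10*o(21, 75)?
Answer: -86370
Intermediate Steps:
o(j, l) = 9 + l² + 68*j + j*l (o(j, l) = (68*j + l²) + (9 + j*l) = (l² + 68*j) + (9 + j*l) = 9 + l² + 68*j + j*l)
-10*o(21, 75) = -10*(9 + 75² + 68*21 + 21*75) = -10*(9 + 5625 + 1428 + 1575) = -10*8637 = -86370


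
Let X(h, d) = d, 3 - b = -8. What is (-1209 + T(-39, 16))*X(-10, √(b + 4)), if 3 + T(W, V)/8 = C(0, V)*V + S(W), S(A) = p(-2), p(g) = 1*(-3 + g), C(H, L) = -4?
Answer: -1785*√15 ≈ -6913.3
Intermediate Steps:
b = 11 (b = 3 - 1*(-8) = 3 + 8 = 11)
p(g) = -3 + g
S(A) = -5 (S(A) = -3 - 2 = -5)
T(W, V) = -64 - 32*V (T(W, V) = -24 + 8*(-4*V - 5) = -24 + 8*(-5 - 4*V) = -24 + (-40 - 32*V) = -64 - 32*V)
(-1209 + T(-39, 16))*X(-10, √(b + 4)) = (-1209 + (-64 - 32*16))*√(11 + 4) = (-1209 + (-64 - 512))*√15 = (-1209 - 576)*√15 = -1785*√15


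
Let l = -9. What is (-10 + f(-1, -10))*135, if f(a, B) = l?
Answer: -2565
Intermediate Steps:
f(a, B) = -9
(-10 + f(-1, -10))*135 = (-10 - 9)*135 = -19*135 = -2565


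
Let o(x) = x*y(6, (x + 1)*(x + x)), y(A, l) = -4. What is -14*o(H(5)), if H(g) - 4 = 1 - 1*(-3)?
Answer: 448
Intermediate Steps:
H(g) = 8 (H(g) = 4 + (1 - 1*(-3)) = 4 + (1 + 3) = 4 + 4 = 8)
o(x) = -4*x (o(x) = x*(-4) = -4*x)
-14*o(H(5)) = -(-56)*8 = -14*(-32) = 448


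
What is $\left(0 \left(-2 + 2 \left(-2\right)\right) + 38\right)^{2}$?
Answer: $1444$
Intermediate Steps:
$\left(0 \left(-2 + 2 \left(-2\right)\right) + 38\right)^{2} = \left(0 \left(-2 - 4\right) + 38\right)^{2} = \left(0 \left(-6\right) + 38\right)^{2} = \left(0 + 38\right)^{2} = 38^{2} = 1444$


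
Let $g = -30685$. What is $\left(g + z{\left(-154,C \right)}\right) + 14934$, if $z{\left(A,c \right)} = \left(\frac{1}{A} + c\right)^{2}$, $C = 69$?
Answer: $- \frac{260660091}{23716} \approx -10991.0$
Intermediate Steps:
$z{\left(A,c \right)} = \left(c + \frac{1}{A}\right)^{2}$
$\left(g + z{\left(-154,C \right)}\right) + 14934 = \left(-30685 + \frac{\left(1 - 10626\right)^{2}}{23716}\right) + 14934 = \left(-30685 + \frac{\left(-10625\right)^{2}}{23716}\right) + 14934 = \left(-30685 + \frac{1}{23716} \cdot 112890625\right) + 14934 = \left(-30685 + \frac{112890625}{23716}\right) + 14934 = - \frac{614834835}{23716} + 14934 = - \frac{260660091}{23716}$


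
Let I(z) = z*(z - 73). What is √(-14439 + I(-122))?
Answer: 3*√1039 ≈ 96.701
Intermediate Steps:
I(z) = z*(-73 + z)
√(-14439 + I(-122)) = √(-14439 - 122*(-73 - 122)) = √(-14439 - 122*(-195)) = √(-14439 + 23790) = √9351 = 3*√1039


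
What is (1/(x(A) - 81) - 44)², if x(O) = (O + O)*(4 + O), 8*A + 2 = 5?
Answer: 11981491600/6185169 ≈ 1937.1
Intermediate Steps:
A = 3/8 (A = -¼ + (⅛)*5 = -¼ + 5/8 = 3/8 ≈ 0.37500)
x(O) = 2*O*(4 + O) (x(O) = (2*O)*(4 + O) = 2*O*(4 + O))
(1/(x(A) - 81) - 44)² = (1/(2*(3/8)*(4 + 3/8) - 81) - 44)² = (1/(2*(3/8)*(35/8) - 81) - 44)² = (1/(105/32 - 81) - 44)² = (1/(-2487/32) - 44)² = (-32/2487 - 44)² = (-109460/2487)² = 11981491600/6185169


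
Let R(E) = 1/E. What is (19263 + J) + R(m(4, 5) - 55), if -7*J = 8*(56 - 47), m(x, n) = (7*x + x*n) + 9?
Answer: 269545/14 ≈ 19253.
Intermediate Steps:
m(x, n) = 9 + 7*x + n*x (m(x, n) = (7*x + n*x) + 9 = 9 + 7*x + n*x)
J = -72/7 (J = -8*(56 - 47)/7 = -8*9/7 = -1/7*72 = -72/7 ≈ -10.286)
(19263 + J) + R(m(4, 5) - 55) = (19263 - 72/7) + 1/((9 + 7*4 + 5*4) - 55) = 134769/7 + 1/((9 + 28 + 20) - 55) = 134769/7 + 1/(57 - 55) = 134769/7 + 1/2 = 269545/14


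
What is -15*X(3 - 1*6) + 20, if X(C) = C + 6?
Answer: -25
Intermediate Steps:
X(C) = 6 + C
-15*X(3 - 1*6) + 20 = -15*(6 + (3 - 1*6)) + 20 = -15*(6 + (3 - 6)) + 20 = -15*(6 - 3) + 20 = -15*3 + 20 = -45 + 20 = -25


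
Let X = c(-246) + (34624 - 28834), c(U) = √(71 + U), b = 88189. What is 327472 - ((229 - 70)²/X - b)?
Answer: 2786917458757/6704855 + 25281*I*√7/6704855 ≈ 4.1566e+5 + 0.0099759*I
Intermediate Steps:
X = 5790 + 5*I*√7 (X = √(71 - 246) + (34624 - 28834) = √(-175) + 5790 = 5*I*√7 + 5790 = 5790 + 5*I*√7 ≈ 5790.0 + 13.229*I)
327472 - ((229 - 70)²/X - b) = 327472 - ((229 - 70)²/(5790 + 5*I*√7) - 1*88189) = 327472 - (159²/(5790 + 5*I*√7) - 88189) = 327472 - (25281/(5790 + 5*I*√7) - 88189) = 327472 - (-88189 + 25281/(5790 + 5*I*√7)) = 327472 + (88189 - 25281/(5790 + 5*I*√7)) = 415661 - 25281/(5790 + 5*I*√7)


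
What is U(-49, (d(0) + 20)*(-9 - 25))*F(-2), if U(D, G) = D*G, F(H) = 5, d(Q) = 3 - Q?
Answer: 191590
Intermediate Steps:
U(-49, (d(0) + 20)*(-9 - 25))*F(-2) = -49*((3 - 1*0) + 20)*(-9 - 25)*5 = -49*((3 + 0) + 20)*(-34)*5 = -49*(3 + 20)*(-34)*5 = -1127*(-34)*5 = -49*(-782)*5 = 38318*5 = 191590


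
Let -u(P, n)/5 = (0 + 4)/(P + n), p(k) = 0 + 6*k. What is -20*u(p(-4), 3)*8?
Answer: -3200/21 ≈ -152.38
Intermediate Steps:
p(k) = 6*k
u(P, n) = -20/(P + n) (u(P, n) = -5*(0 + 4)/(P + n) = -20/(P + n))
-20*u(p(-4), 3)*8 = -(-400)/(6*(-4) + 3)*8 = -(-400)/(-24 + 3)*8 = -(-400)/(-21)*8 = -(-400)*(-1)/21*8 = -20*20/21*8 = -400/21*8 = -3200/21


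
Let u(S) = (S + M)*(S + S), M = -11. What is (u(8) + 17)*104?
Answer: -3224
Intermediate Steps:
u(S) = 2*S*(-11 + S) (u(S) = (S - 11)*(S + S) = (-11 + S)*(2*S) = 2*S*(-11 + S))
(u(8) + 17)*104 = (2*8*(-11 + 8) + 17)*104 = (2*8*(-3) + 17)*104 = (-48 + 17)*104 = -31*104 = -3224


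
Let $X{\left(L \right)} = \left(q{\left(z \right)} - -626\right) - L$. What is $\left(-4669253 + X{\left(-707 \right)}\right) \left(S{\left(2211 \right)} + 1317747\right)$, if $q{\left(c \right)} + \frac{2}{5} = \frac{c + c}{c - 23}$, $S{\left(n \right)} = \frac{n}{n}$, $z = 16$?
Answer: $- \frac{215290207833752}{35} \approx -6.1511 \cdot 10^{12}$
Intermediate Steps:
$S{\left(n \right)} = 1$
$q{\left(c \right)} = - \frac{2}{5} + \frac{2 c}{-23 + c}$ ($q{\left(c \right)} = - \frac{2}{5} + \frac{c + c}{c - 23} = - \frac{2}{5} + \frac{2 c}{-23 + c}$)
$X{\left(L \right)} = \frac{21736}{35} - L$ ($X{\left(L \right)} = \left(\frac{2 \left(23 + 4 \cdot 16\right)}{5 \left(-23 + 16\right)} - -626\right) - L = \left(\frac{2 \left(23 + 64\right)}{5 \left(-7\right)} + 626\right) - L = \left(\frac{2}{5} \left(- \frac{1}{7}\right) 87 + 626\right) - L = \left(- \frac{174}{35} + 626\right) - L = \frac{21736}{35} - L$)
$\left(-4669253 + X{\left(-707 \right)}\right) \left(S{\left(2211 \right)} + 1317747\right) = \left(-4669253 + \left(\frac{21736}{35} - -707\right)\right) \left(1 + 1317747\right) = \left(-4669253 + \left(\frac{21736}{35} + 707\right)\right) 1317748 = \left(-4669253 + \frac{46481}{35}\right) 1317748 = \left(- \frac{163377374}{35}\right) 1317748 = - \frac{215290207833752}{35}$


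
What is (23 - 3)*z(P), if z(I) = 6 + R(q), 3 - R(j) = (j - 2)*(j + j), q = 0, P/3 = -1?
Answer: 180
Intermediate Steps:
P = -3 (P = 3*(-1) = -3)
R(j) = 3 - 2*j*(-2 + j) (R(j) = 3 - (j - 2)*(j + j) = 3 - (-2 + j)*2*j = 3 - 2*j*(-2 + j))
z(I) = 9 (z(I) = 6 + (3 - 2*0² + 4*0) = 6 + (3 - 2*0 + 0) = 6 + (3 + 0 + 0) = 6 + 3 = 9)
(23 - 3)*z(P) = (23 - 3)*9 = 20*9 = 180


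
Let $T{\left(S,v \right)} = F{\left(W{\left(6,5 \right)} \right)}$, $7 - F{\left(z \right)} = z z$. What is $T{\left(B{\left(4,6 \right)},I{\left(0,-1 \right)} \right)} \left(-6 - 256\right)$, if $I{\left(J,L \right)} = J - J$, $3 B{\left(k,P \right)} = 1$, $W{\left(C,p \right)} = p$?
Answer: $4716$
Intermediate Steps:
$B{\left(k,P \right)} = \frac{1}{3}$ ($B{\left(k,P \right)} = \frac{1}{3} \cdot 1 = \frac{1}{3}$)
$F{\left(z \right)} = 7 - z^{2}$ ($F{\left(z \right)} = 7 - z z = 7 - z^{2}$)
$I{\left(J,L \right)} = 0$
$T{\left(S,v \right)} = -18$ ($T{\left(S,v \right)} = 7 - 5^{2} = 7 - 25 = -18$)
$T{\left(B{\left(4,6 \right)},I{\left(0,-1 \right)} \right)} \left(-6 - 256\right) = - 18 \left(-6 - 256\right) = \left(-18\right) \left(-262\right) = 4716$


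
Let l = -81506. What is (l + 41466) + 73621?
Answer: 33581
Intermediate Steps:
(l + 41466) + 73621 = (-81506 + 41466) + 73621 = -40040 + 73621 = 33581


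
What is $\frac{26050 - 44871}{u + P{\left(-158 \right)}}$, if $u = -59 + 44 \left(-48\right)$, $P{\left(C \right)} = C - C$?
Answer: $\frac{18821}{2171} \approx 8.6693$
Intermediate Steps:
$P{\left(C \right)} = 0$
$u = -2171$ ($u = -59 - 2112 = -2171$)
$\frac{26050 - 44871}{u + P{\left(-158 \right)}} = \frac{26050 - 44871}{-2171 + 0} = - \frac{18821}{-2171} = \left(-18821\right) \left(- \frac{1}{2171}\right) = \frac{18821}{2171}$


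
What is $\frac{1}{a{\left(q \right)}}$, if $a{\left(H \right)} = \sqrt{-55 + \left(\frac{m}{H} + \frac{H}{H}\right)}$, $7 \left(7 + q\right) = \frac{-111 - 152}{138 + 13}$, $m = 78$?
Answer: $- \frac{i \sqrt{105606623}}{82699} \approx - 0.12426 i$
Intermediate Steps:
$q = - \frac{7662}{1057}$ ($q = -7 + \frac{\left(-111 - 152\right) \frac{1}{138 + 13}}{7} = -7 + \frac{\left(-263\right) \frac{1}{151}}{7} = -7 + \frac{1}{7} \left(- \frac{263}{151}\right) = -7 - \frac{263}{1057} = - \frac{7662}{1057} \approx -7.2488$)
$a{\left(H \right)} = \sqrt{-54 + \frac{78}{H}}$ ($a{\left(H \right)} = \sqrt{-55 + \left(\frac{78}{H} + \frac{H}{H}\right)} = \sqrt{-55 + \left(\frac{78}{H} + 1\right)} = \sqrt{-55 + \left(1 + \frac{78}{H}\right)} = \sqrt{-54 + \frac{78}{H}}$)
$\frac{1}{a{\left(q \right)}} = \frac{1}{\sqrt{-54 + \frac{78}{- \frac{7662}{1057}}}} = \frac{1}{\sqrt{-54 + 78 \left(- \frac{1057}{7662}\right)}} = \frac{1}{\sqrt{-54 - \frac{13741}{1277}}} = \frac{1}{\sqrt{- \frac{82699}{1277}}} = \frac{1}{\frac{1}{1277} i \sqrt{105606623}} = - \frac{i \sqrt{105606623}}{82699}$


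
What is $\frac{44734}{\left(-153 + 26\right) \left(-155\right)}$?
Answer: $\frac{44734}{19685} \approx 2.2725$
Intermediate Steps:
$\frac{44734}{\left(-153 + 26\right) \left(-155\right)} = \frac{44734}{\left(-127\right) \left(-155\right)} = \frac{44734}{19685}$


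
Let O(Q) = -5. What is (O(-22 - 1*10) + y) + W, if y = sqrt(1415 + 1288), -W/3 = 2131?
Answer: -6398 + sqrt(2703) ≈ -6346.0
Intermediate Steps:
W = -6393 (W = -3*2131 = -6393)
y = sqrt(2703) ≈ 51.990
(O(-22 - 1*10) + y) + W = (-5 + sqrt(2703)) - 6393 = -6398 + sqrt(2703)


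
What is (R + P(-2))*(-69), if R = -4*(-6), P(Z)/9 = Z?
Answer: -414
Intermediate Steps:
P(Z) = 9*Z
R = 24
(R + P(-2))*(-69) = (24 + 9*(-2))*(-69) = (24 - 18)*(-69) = 6*(-69) = -414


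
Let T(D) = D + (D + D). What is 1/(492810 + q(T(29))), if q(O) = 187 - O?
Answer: 1/492910 ≈ 2.0288e-6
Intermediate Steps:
T(D) = 3*D (T(D) = D + 2*D = 3*D)
1/(492810 + q(T(29))) = 1/(492810 + (187 - 3*29)) = 1/(492810 + (187 - 1*87)) = 1/(492810 + (187 - 87)) = 1/(492810 + 100) = 1/492910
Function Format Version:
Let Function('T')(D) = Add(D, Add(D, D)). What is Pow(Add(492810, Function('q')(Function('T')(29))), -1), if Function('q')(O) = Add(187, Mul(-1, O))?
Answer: Rational(1, 492910) ≈ 2.0288e-6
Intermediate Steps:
Function('T')(D) = Mul(3, D) (Function('T')(D) = Add(D, Mul(2, D)) = Mul(3, D))
Pow(Add(492810, Function('q')(Function('T')(29))), -1) = Pow(Add(492810, Add(187, Mul(-1, Mul(3, 29)))), -1) = Pow(Add(492810, Add(187, Mul(-1, 87))), -1) = Pow(Add(492810, Add(187, -87)), -1) = Pow(Add(492810, 100), -1) = Pow(492910, -1) = Rational(1, 492910)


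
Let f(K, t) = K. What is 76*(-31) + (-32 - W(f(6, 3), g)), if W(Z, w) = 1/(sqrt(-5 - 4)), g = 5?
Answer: -2388 + I/3 ≈ -2388.0 + 0.33333*I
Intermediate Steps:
W(Z, w) = -I/3 (W(Z, w) = 1/(sqrt(-9)) = 1/(3*I) = -I/3)
76*(-31) + (-32 - W(f(6, 3), g)) = 76*(-31) + (-32 - (-1)*I/3) = -2356 + (-32 + I/3) = -2388 + I/3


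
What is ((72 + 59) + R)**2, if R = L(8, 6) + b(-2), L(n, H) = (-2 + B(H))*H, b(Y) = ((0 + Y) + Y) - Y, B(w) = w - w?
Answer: 13689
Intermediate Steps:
B(w) = 0
b(Y) = Y (b(Y) = (Y + Y) - Y = 2*Y - Y = Y)
L(n, H) = -2*H (L(n, H) = (-2 + 0)*H = -2*H)
R = -14 (R = -2*6 - 2 = -12 - 2 = -14)
((72 + 59) + R)**2 = ((72 + 59) - 14)**2 = (131 - 14)**2 = 117**2 = 13689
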